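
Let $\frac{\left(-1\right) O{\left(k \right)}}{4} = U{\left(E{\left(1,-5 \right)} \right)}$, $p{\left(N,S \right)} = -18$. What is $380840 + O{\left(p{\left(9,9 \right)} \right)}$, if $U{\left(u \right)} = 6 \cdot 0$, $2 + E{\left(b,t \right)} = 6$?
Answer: $380840$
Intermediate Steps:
$E{\left(b,t \right)} = 4$ ($E{\left(b,t \right)} = -2 + 6 = 4$)
$U{\left(u \right)} = 0$
$O{\left(k \right)} = 0$ ($O{\left(k \right)} = \left(-4\right) 0 = 0$)
$380840 + O{\left(p{\left(9,9 \right)} \right)} = 380840 + 0 = 380840$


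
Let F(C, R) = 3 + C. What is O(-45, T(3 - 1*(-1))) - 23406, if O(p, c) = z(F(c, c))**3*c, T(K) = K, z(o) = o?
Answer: -22034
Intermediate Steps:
O(p, c) = c*(3 + c)**3 (O(p, c) = (3 + c)**3*c = c*(3 + c)**3)
O(-45, T(3 - 1*(-1))) - 23406 = (3 - 1*(-1))*(3 + (3 - 1*(-1)))**3 - 23406 = (3 + 1)*(3 + (3 + 1))**3 - 23406 = 4*(3 + 4)**3 - 23406 = 4*7**3 - 23406 = 4*343 - 23406 = 1372 - 23406 = -22034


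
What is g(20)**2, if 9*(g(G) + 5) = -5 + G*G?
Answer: 122500/81 ≈ 1512.3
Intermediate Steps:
g(G) = -50/9 + G**2/9 (g(G) = -5 + (-5 + G*G)/9 = -5 + (-5 + G**2)/9 = -5 + (-5/9 + G**2/9) = -50/9 + G**2/9)
g(20)**2 = (-50/9 + (1/9)*20**2)**2 = (-50/9 + (1/9)*400)**2 = (-50/9 + 400/9)**2 = (350/9)**2 = 122500/81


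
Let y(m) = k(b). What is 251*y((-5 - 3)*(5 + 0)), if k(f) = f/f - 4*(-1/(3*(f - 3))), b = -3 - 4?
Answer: 3263/15 ≈ 217.53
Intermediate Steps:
b = -7
k(f) = 1 - 4/(9 - 3*f) (k(f) = 1 - 4*(-1/(3*(-3 + f))) = 1 - 4/(9 - 3*f))
y(m) = 13/15 (y(m) = (-5/3 - 7)/(-3 - 7) = -26/3/(-10) = -⅒*(-26/3) = 13/15)
251*y((-5 - 3)*(5 + 0)) = 251*(13/15) = 3263/15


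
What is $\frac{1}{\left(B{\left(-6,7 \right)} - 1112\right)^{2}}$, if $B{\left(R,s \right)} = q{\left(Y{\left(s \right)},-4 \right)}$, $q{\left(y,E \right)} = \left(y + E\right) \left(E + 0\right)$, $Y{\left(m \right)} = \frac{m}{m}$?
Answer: $\frac{1}{1210000} \approx 8.2645 \cdot 10^{-7}$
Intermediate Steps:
$Y{\left(m \right)} = 1$
$q{\left(y,E \right)} = E \left(E + y\right)$ ($q{\left(y,E \right)} = \left(E + y\right) E = E \left(E + y\right)$)
$B{\left(R,s \right)} = 12$ ($B{\left(R,s \right)} = - 4 \left(-4 + 1\right) = \left(-4\right) \left(-3\right) = 12$)
$\frac{1}{\left(B{\left(-6,7 \right)} - 1112\right)^{2}} = \frac{1}{\left(12 - 1112\right)^{2}} = \frac{1}{\left(-1100\right)^{2}} = \frac{1}{1210000}$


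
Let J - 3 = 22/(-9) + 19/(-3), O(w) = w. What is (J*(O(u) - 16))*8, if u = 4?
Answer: 1664/3 ≈ 554.67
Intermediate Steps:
J = -52/9 (J = 3 + (22/(-9) + 19/(-3)) = 3 + (22*(-1/9) + 19*(-1/3)) = 3 + (-22/9 - 19/3) = 3 - 79/9 = -52/9 ≈ -5.7778)
(J*(O(u) - 16))*8 = -52*(4 - 16)/9*8 = -52/9*(-12)*8 = (208/3)*8 = 1664/3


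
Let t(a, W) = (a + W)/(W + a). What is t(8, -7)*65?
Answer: 65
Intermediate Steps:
t(a, W) = 1 (t(a, W) = (W + a)/(W + a) = 1)
t(8, -7)*65 = 1*65 = 65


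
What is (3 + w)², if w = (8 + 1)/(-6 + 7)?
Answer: 144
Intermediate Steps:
w = 9 (w = 9/1 = 9*1 = 9)
(3 + w)² = (3 + 9)² = 12² = 144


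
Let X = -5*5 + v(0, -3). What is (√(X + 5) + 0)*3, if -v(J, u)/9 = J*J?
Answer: 6*I*√5 ≈ 13.416*I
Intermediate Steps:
v(J, u) = -9*J² (v(J, u) = -9*J*J = -9*J²)
X = -25 (X = -5*5 - 9*0² = -25 - 9*0 = -25 + 0 = -25)
(√(X + 5) + 0)*3 = (√(-25 + 5) + 0)*3 = (√(-20) + 0)*3 = (2*I*√5 + 0)*3 = (2*I*√5)*3 = 6*I*√5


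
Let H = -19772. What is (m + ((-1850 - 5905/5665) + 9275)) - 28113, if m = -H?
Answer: -1039009/1133 ≈ -917.04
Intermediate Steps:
m = 19772 (m = -1*(-19772) = 19772)
(m + ((-1850 - 5905/5665) + 9275)) - 28113 = (19772 + ((-1850 - 5905/5665) + 9275)) - 28113 = (19772 + ((-1850 - 5905*1/5665) + 9275)) - 28113 = (19772 + ((-1850 - 1181/1133) + 9275)) - 28113 = (19772 + (-2097231/1133 + 9275)) - 28113 = (19772 + 8411344/1133) - 28113 = 30813020/1133 - 28113 = -1039009/1133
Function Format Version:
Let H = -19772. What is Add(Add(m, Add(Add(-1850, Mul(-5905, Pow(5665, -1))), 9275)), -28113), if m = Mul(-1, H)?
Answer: Rational(-1039009, 1133) ≈ -917.04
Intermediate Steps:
m = 19772 (m = Mul(-1, -19772) = 19772)
Add(Add(m, Add(Add(-1850, Mul(-5905, Pow(5665, -1))), 9275)), -28113) = Add(Add(19772, Add(Add(-1850, Mul(-5905, Pow(5665, -1))), 9275)), -28113) = Add(Add(19772, Add(Add(-1850, Mul(-5905, Rational(1, 5665))), 9275)), -28113) = Add(Add(19772, Add(Add(-1850, Rational(-1181, 1133)), 9275)), -28113) = Add(Add(19772, Add(Rational(-2097231, 1133), 9275)), -28113) = Add(Add(19772, Rational(8411344, 1133)), -28113) = Add(Rational(30813020, 1133), -28113) = Rational(-1039009, 1133)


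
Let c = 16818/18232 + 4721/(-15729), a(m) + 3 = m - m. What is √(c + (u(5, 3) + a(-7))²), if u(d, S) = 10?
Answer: √5205130921419999/10241826 ≈ 7.0443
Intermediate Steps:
a(m) = -3 (a(m) = -3 + (m - m) = -3 + 0 = -3)
c = 89228525/143385564 (c = 16818*(1/18232) + 4721*(-1/15729) = 8409/9116 - 4721/15729 = 89228525/143385564 ≈ 0.62230)
√(c + (u(5, 3) + a(-7))²) = √(89228525/143385564 + (10 - 3)²) = √(89228525/143385564 + 7²) = √(89228525/143385564 + 49) = √(7115121161/143385564) = √5205130921419999/10241826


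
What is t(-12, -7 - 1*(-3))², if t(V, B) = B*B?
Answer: 256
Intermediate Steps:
t(V, B) = B²
t(-12, -7 - 1*(-3))² = ((-7 - 1*(-3))²)² = ((-7 + 3)²)² = ((-4)²)² = 16² = 256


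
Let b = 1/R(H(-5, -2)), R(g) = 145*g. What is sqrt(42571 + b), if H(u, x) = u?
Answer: sqrt(895055246)/145 ≈ 206.33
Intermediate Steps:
b = -1/725 (b = 1/(145*(-5)) = 1/(-725) = -1/725 ≈ -0.0013793)
sqrt(42571 + b) = sqrt(42571 - 1/725) = sqrt(30863974/725) = sqrt(895055246)/145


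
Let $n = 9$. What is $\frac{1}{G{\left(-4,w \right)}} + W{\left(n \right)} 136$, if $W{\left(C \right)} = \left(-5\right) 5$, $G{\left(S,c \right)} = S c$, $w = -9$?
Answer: $- \frac{122399}{36} \approx -3400.0$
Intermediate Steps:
$W{\left(C \right)} = -25$
$\frac{1}{G{\left(-4,w \right)}} + W{\left(n \right)} 136 = \frac{1}{\left(-4\right) \left(-9\right)} - 3400 = \frac{1}{36} - 3400 = - \frac{122399}{36}$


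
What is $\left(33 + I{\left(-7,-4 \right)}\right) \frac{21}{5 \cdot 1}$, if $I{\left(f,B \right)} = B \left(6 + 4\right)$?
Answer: $- \frac{147}{5} \approx -29.4$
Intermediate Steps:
$I{\left(f,B \right)} = 10 B$ ($I{\left(f,B \right)} = B 10 = 10 B$)
$\left(33 + I{\left(-7,-4 \right)}\right) \frac{21}{5 \cdot 1} = \left(33 + 10 \left(-4\right)\right) \frac{21}{5 \cdot 1} = \left(33 - 40\right) \frac{21}{5} = - 7 \cdot 21 \cdot \frac{1}{5} = \left(-7\right) \frac{21}{5} = - \frac{147}{5}$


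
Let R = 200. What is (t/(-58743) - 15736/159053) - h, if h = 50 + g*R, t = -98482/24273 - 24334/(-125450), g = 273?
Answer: -777415266832244441201623/14225322239292817575 ≈ -54650.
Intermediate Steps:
t = -5881953859/1522523925 (t = -98482*1/24273 - 24334*(-1/125450) = -98482/24273 + 12167/62725 = -5881953859/1522523925 ≈ -3.8633)
h = 54650 (h = 50 + 273*200 = 50 + 54600 = 54650)
(t/(-58743) - 15736/159053) - h = (-5881953859/1522523925/(-58743) - 15736/159053) - 1*54650 = (-5881953859/1522523925*(-1/58743) - 15736*1/159053) - 54650 = (5881953859/89437622926275 - 15736/159053) - 54650 = -1406454891960727873/14225322239292817575 - 54650 = -777415266832244441201623/14225322239292817575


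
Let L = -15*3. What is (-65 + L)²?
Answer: 12100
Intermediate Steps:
L = -45
(-65 + L)² = (-65 - 45)² = (-110)² = 12100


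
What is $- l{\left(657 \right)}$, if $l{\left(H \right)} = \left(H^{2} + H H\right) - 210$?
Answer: $-863088$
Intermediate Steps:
$l{\left(H \right)} = -210 + 2 H^{2}$ ($l{\left(H \right)} = \left(H^{2} + H^{2}\right) - 210 = 2 H^{2} - 210 = -210 + 2 H^{2}$)
$- l{\left(657 \right)} = - (-210 + 2 \cdot 657^{2}) = - (-210 + 2 \cdot 431649) = - (-210 + 863298) = \left(-1\right) 863088 = -863088$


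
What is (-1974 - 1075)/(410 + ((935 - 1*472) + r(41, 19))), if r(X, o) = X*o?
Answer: -3049/1652 ≈ -1.8456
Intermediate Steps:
(-1974 - 1075)/(410 + ((935 - 1*472) + r(41, 19))) = (-1974 - 1075)/(410 + ((935 - 1*472) + 41*19)) = -3049/(410 + ((935 - 472) + 779)) = -3049/(410 + (463 + 779)) = -3049/(410 + 1242) = -3049/1652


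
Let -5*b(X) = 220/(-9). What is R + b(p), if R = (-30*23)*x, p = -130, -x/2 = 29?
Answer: 360224/9 ≈ 40025.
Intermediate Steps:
x = -58 (x = -2*29 = -58)
b(X) = 44/9 (b(X) = -44/(-9) = -44*(-1)/9 = -⅕*(-220/9) = 44/9)
R = 40020 (R = -30*23*(-58) = -690*(-58) = 40020)
R + b(p) = 40020 + 44/9 = 360224/9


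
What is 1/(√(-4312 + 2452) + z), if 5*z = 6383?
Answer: 31915/40789189 - 50*I*√465/40789189 ≈ 0.00078244 - 2.6433e-5*I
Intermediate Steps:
z = 6383/5 (z = (⅕)*6383 = 6383/5 ≈ 1276.6)
1/(√(-4312 + 2452) + z) = 1/(√(-4312 + 2452) + 6383/5) = 1/(√(-1860) + 6383/5) = 1/(2*I*√465 + 6383/5) = 1/(6383/5 + 2*I*√465)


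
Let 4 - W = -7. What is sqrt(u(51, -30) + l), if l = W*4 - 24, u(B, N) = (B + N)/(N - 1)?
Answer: sqrt(18569)/31 ≈ 4.3957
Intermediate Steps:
W = 11 (W = 4 - 1*(-7) = 4 + 7 = 11)
u(B, N) = (B + N)/(-1 + N)
l = 20 (l = 11*4 - 24 = 44 - 24 = 20)
sqrt(u(51, -30) + l) = sqrt((51 - 30)/(-1 - 30) + 20) = sqrt(21/(-31) + 20) = sqrt(-1/31*21 + 20) = sqrt(-21/31 + 20) = sqrt(599/31) = sqrt(18569)/31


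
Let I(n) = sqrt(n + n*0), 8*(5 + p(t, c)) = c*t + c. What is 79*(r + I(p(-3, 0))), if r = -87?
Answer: -6873 + 79*I*sqrt(5) ≈ -6873.0 + 176.65*I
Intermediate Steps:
p(t, c) = -5 + c/8 + c*t/8 (p(t, c) = -5 + (c*t + c)/8 = -5 + (c + c*t)/8 = -5 + (c/8 + c*t/8) = -5 + c/8 + c*t/8)
I(n) = sqrt(n) (I(n) = sqrt(n + 0) = sqrt(n))
79*(r + I(p(-3, 0))) = 79*(-87 + sqrt(-5 + (1/8)*0 + (1/8)*0*(-3))) = 79*(-87 + sqrt(-5 + 0 + 0)) = 79*(-87 + sqrt(-5)) = 79*(-87 + I*sqrt(5)) = -6873 + 79*I*sqrt(5)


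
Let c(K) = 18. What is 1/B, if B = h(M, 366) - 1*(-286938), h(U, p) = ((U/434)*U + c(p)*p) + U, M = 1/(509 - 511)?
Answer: 1736/509560269 ≈ 3.4069e-6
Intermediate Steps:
M = -1/2 (M = 1/(-2) = -1/2 ≈ -0.50000)
h(U, p) = U + 18*p + U**2/434 (h(U, p) = ((U/434)*U + 18*p) + U = (U**2/434 + 18*p) + U = (18*p + U**2/434) + U = U + 18*p + U**2/434)
B = 509560269/1736 (B = (-1/2 + 18*366 + (-1/2)**2/434) - 1*(-286938) = (-1/2 + 6588 + (1/434)*(1/4)) + 286938 = (-1/2 + 6588 + 1/1736) + 286938 = 11435901/1736 + 286938 = 509560269/1736 ≈ 2.9353e+5)
1/B = 1/(509560269/1736) = 1736/509560269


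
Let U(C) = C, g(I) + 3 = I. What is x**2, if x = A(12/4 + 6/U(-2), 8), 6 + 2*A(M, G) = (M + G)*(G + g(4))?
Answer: 1089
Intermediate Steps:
g(I) = -3 + I
A(M, G) = -3 + (1 + G)*(G + M)/2 (A(M, G) = -3 + ((M + G)*(G + (-3 + 4)))/2 = -3 + ((G + M)*(G + 1))/2 = -3 + ((G + M)*(1 + G))/2 = -3 + ((1 + G)*(G + M))/2 = -3 + (1 + G)*(G + M)/2)
x = 33 (x = -3 + (1/2)*8 + (12/4 + 6/(-2))/2 + (1/2)*8**2 + (1/2)*8*(12/4 + 6/(-2)) = -3 + 4 + (12*(1/4) + 6*(-1/2))/2 + (1/2)*64 + (1/2)*8*(12*(1/4) + 6*(-1/2)) = -3 + 4 + (3 - 3)/2 + 32 + (1/2)*8*(3 - 3) = -3 + 4 + (1/2)*0 + 32 + (1/2)*8*0 = -3 + 4 + 0 + 32 + 0 = 33)
x**2 = 33**2 = 1089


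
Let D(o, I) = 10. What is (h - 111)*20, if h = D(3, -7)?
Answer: -2020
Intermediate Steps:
h = 10
(h - 111)*20 = (10 - 111)*20 = -101*20 = -2020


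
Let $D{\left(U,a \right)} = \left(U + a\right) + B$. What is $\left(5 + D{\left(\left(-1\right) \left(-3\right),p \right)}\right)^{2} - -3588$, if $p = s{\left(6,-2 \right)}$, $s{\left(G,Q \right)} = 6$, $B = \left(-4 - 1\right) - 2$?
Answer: $3637$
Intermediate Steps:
$B = -7$ ($B = -5 - 2 = -7$)
$p = 6$
$D{\left(U,a \right)} = -7 + U + a$ ($D{\left(U,a \right)} = \left(U + a\right) - 7 = -7 + U + a$)
$\left(5 + D{\left(\left(-1\right) \left(-3\right),p \right)}\right)^{2} - -3588 = \left(5 - -2\right)^{2} - -3588 = \left(5 + \left(-7 + 3 + 6\right)\right)^{2} + 3588 = \left(5 + 2\right)^{2} + 3588 = 7^{2} + 3588 = 49 + 3588 = 3637$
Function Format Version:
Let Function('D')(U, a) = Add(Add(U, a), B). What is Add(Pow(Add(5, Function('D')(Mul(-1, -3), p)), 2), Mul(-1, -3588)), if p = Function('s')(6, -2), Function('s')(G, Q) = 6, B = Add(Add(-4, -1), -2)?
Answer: 3637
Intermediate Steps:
B = -7 (B = Add(-5, -2) = -7)
p = 6
Function('D')(U, a) = Add(-7, U, a) (Function('D')(U, a) = Add(Add(U, a), -7) = Add(-7, U, a))
Add(Pow(Add(5, Function('D')(Mul(-1, -3), p)), 2), Mul(-1, -3588)) = Add(Pow(Add(5, Add(-7, Mul(-1, -3), 6)), 2), Mul(-1, -3588)) = Add(Pow(Add(5, Add(-7, 3, 6)), 2), 3588) = Add(Pow(Add(5, 2), 2), 3588) = Add(Pow(7, 2), 3588) = Add(49, 3588) = 3637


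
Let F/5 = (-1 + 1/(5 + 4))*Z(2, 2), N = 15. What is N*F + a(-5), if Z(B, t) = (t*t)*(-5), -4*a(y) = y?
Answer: 16015/12 ≈ 1334.6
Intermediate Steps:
a(y) = -y/4
Z(B, t) = -5*t² (Z(B, t) = t²*(-5) = -5*t²)
F = 800/9 (F = 5*((-1 + 1/(5 + 4))*(-5*2²)) = 5*((-1 + 1/9)*(-5*4)) = 5*((-1 + ⅑)*(-20)) = 5*(-8/9*(-20)) = 5*(160/9) = 800/9 ≈ 88.889)
N*F + a(-5) = 15*(800/9) - ¼*(-5) = 4000/3 + 5/4 = 16015/12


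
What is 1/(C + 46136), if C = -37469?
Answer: 1/8667 ≈ 0.00011538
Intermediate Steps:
1/(C + 46136) = 1/(-37469 + 46136) = 1/8667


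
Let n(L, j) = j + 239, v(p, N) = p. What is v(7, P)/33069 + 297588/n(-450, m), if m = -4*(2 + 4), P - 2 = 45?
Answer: 9840939077/7109835 ≈ 1384.1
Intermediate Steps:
P = 47 (P = 2 + 45 = 47)
m = -24 (m = -4*6 = -24)
n(L, j) = 239 + j
v(7, P)/33069 + 297588/n(-450, m) = 7/33069 + 297588/(239 - 24) = 7*(1/33069) + 297588/215 = 7/33069 + 297588*(1/215) = 7/33069 + 297588/215 = 9840939077/7109835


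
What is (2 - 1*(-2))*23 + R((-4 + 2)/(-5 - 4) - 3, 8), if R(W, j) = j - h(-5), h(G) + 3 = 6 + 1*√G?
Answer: 97 - I*√5 ≈ 97.0 - 2.2361*I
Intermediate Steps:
h(G) = 3 + √G (h(G) = -3 + (6 + 1*√G) = -3 + (6 + √G) = 3 + √G)
R(W, j) = -3 + j - I*√5 (R(W, j) = j - (3 + √(-5)) = j - (3 + I*√5) = j + (-3 - I*√5) = -3 + j - I*√5)
(2 - 1*(-2))*23 + R((-4 + 2)/(-5 - 4) - 3, 8) = (2 - 1*(-2))*23 + (-3 + 8 - I*√5) = (2 + 2)*23 + (5 - I*√5) = 4*23 + (5 - I*√5) = 92 + (5 - I*√5) = 97 - I*√5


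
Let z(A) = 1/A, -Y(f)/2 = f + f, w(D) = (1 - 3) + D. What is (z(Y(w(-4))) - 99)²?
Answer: 5640625/576 ≈ 9792.8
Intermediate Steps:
w(D) = -2 + D
Y(f) = -4*f (Y(f) = -2*(f + f) = -4*f)
(z(Y(w(-4))) - 99)² = (1/(-4*(-2 - 4)) - 99)² = (1/(-4*(-6)) - 99)² = (1/24 - 99)² = (-2375/24)² = 5640625/576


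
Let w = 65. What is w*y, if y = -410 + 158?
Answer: -16380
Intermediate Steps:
y = -252
w*y = 65*(-252) = -16380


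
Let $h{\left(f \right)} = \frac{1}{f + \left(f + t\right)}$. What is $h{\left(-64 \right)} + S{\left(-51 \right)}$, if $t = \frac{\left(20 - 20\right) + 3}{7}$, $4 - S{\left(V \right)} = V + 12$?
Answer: $\frac{38392}{893} \approx 42.992$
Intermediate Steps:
$S{\left(V \right)} = -8 - V$ ($S{\left(V \right)} = 4 - \left(V + 12\right) = 4 - \left(12 + V\right) = -8 - V$)
$t = \frac{3}{7}$ ($t = \left(0 + 3\right) \frac{1}{7} = 3 \cdot \frac{1}{7} = \frac{3}{7} \approx 0.42857$)
$h{\left(f \right)} = \frac{1}{\frac{3}{7} + 2 f}$ ($h{\left(f \right)} = \frac{1}{f + \left(f + \frac{3}{7}\right)} = \frac{1}{f + \left(\frac{3}{7} + f\right)} = \frac{1}{\frac{3}{7} + 2 f}$)
$h{\left(-64 \right)} + S{\left(-51 \right)} = \frac{7}{3 + 14 \left(-64\right)} - -43 = \frac{7}{3 - 896} + \left(-8 + 51\right) = \frac{7}{-893} + 43 = 7 \left(- \frac{1}{893}\right) + 43 = - \frac{7}{893} + 43 = \frac{38392}{893}$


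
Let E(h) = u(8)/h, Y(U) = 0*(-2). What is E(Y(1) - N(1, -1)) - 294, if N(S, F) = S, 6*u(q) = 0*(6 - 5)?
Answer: -294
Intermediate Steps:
u(q) = 0 (u(q) = (0*(6 - 5))/6 = (0*1)/6 = (1/6)*0 = 0)
Y(U) = 0
E(h) = 0 (E(h) = 0/h = 0)
E(Y(1) - N(1, -1)) - 294 = 0 - 294 = -294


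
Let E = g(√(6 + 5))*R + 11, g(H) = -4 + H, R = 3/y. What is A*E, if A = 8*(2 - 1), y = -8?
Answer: 100 - 3*√11 ≈ 90.050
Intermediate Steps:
R = -3/8 (R = 3/(-8) = 3*(-⅛) = -3/8 ≈ -0.37500)
A = 8 (A = 8*1 = 8)
E = 25/2 - 3*√11/8 (E = (-4 + √(6 + 5))*(-3/8) + 11 = (-4 + √11)*(-3/8) + 11 = (3/2 - 3*√11/8) + 11 = 25/2 - 3*√11/8 ≈ 11.256)
A*E = 8*(25/2 - 3*√11/8) = 100 - 3*√11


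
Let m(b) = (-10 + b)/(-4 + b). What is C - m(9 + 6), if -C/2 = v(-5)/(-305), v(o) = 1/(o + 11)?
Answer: -4564/10065 ≈ -0.45345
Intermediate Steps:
m(b) = (-10 + b)/(-4 + b)
v(o) = 1/(11 + o)
C = 1/915 (C = -2/((11 - 5)*(-305)) = -2*(-1)/(6*305) = -(-1)/(3*305) = -2*(-1/1830) = 1/915 ≈ 0.0010929)
C - m(9 + 6) = 1/915 - (-10 + (9 + 6))/(-4 + (9 + 6)) = 1/915 - (-10 + 15)/(-4 + 15) = 1/915 - 5/11 = -4564/10065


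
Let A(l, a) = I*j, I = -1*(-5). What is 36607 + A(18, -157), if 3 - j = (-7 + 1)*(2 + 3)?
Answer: 36772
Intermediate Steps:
I = 5
j = 33 (j = 3 - (-7 + 1)*(2 + 3) = 3 - (-6)*5 = 3 - 1*(-30) = 3 + 30 = 33)
A(l, a) = 165 (A(l, a) = 5*33 = 165)
36607 + A(18, -157) = 36607 + 165 = 36772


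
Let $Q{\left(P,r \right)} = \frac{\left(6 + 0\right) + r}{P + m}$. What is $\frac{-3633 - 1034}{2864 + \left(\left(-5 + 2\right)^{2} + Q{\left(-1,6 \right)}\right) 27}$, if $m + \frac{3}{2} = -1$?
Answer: $- \frac{32669}{21101} \approx -1.5482$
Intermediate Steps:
$m = - \frac{5}{2}$ ($m = - \frac{3}{2} - 1 = - \frac{5}{2} \approx -2.5$)
$Q{\left(P,r \right)} = \frac{6 + r}{- \frac{5}{2} + P}$ ($Q{\left(P,r \right)} = \frac{\left(6 + 0\right) + r}{P - \frac{5}{2}} = \frac{6 + r}{- \frac{5}{2} + P}$)
$\frac{-3633 - 1034}{2864 + \left(\left(-5 + 2\right)^{2} + Q{\left(-1,6 \right)}\right) 27} = \frac{-3633 - 1034}{2864 + \left(\left(-5 + 2\right)^{2} + \frac{2 \left(6 + 6\right)}{-5 + 2 \left(-1\right)}\right) 27} = - \frac{4667}{2864 + \left(\left(-3\right)^{2} + 2 \frac{1}{-5 - 2} \cdot 12\right) 27} = - \frac{4667}{2864 + \left(9 + 2 \frac{1}{-7} \cdot 12\right) 27} = - \frac{4667}{2864 + \left(9 + 2 \left(- \frac{1}{7}\right) 12\right) 27} = - \frac{4667}{2864 + \left(9 - \frac{24}{7}\right) 27} = - \frac{4667}{2864 + \frac{39}{7} \cdot 27} = - \frac{4667}{2864 + \frac{1053}{7}} = - \frac{4667}{\frac{21101}{7}} = \left(-4667\right) \frac{7}{21101} = - \frac{32669}{21101}$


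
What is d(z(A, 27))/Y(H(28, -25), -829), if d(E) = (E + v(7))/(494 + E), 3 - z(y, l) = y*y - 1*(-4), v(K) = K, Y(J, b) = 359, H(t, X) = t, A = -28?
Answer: 778/104469 ≈ 0.0074472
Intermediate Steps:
z(y, l) = -1 - y² (z(y, l) = 3 - (y*y - 1*(-4)) = 3 - (y² + 4) = 3 - (4 + y²) = 3 + (-4 - y²) = -1 - y²)
d(E) = (7 + E)/(494 + E) (d(E) = (E + 7)/(494 + E) = (7 + E)/(494 + E))
d(z(A, 27))/Y(H(28, -25), -829) = ((7 + (-1 - 1*(-28)²))/(494 + (-1 - 1*(-28)²)))/359 = ((7 + (-1 - 1*784))/(494 + (-1 - 1*784)))*(1/359) = ((7 + (-1 - 784))/(494 + (-1 - 784)))*(1/359) = ((7 - 785)/(494 - 785))*(1/359) = (-778/(-291))*(1/359) = -1/291*(-778)*(1/359) = (778/291)*(1/359) = 778/104469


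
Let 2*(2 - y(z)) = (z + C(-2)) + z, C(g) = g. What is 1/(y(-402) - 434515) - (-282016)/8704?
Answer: 1912905579/59038960 ≈ 32.401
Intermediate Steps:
y(z) = 3 - z (y(z) = 2 - ((z - 2) + z)/2 = 2 - ((-2 + z) + z)/2 = 2 - (-2 + 2*z)/2 = 2 + (1 - z) = 3 - z)
1/(y(-402) - 434515) - (-282016)/8704 = 1/((3 - 1*(-402)) - 434515) - (-282016)/8704 = 1/((3 + 402) - 434515) - (-282016)/8704 = 1/(405 - 434515) - 1*(-8813/272) = 1/(-434110) + 8813/272 = -1/434110 + 8813/272 = 1912905579/59038960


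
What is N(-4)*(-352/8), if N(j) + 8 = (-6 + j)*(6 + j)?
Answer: 1232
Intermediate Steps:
N(j) = -8 + (-6 + j)*(6 + j)
N(-4)*(-352/8) = (-44 + (-4)²)*(-352/8) = (-44 + 16)*(-352*⅛) = -28*(-44) = 1232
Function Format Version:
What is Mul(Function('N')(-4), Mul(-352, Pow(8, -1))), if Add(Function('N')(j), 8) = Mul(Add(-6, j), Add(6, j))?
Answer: 1232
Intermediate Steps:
Function('N')(j) = Add(-8, Mul(Add(-6, j), Add(6, j)))
Mul(Function('N')(-4), Mul(-352, Pow(8, -1))) = Mul(Add(-44, Pow(-4, 2)), Mul(-352, Pow(8, -1))) = Mul(Add(-44, 16), Mul(-352, Rational(1, 8))) = Mul(-28, -44) = 1232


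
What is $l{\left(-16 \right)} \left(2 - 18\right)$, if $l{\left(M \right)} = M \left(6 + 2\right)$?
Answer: $2048$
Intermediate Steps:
$l{\left(M \right)} = 8 M$ ($l{\left(M \right)} = M 8 = 8 M$)
$l{\left(-16 \right)} \left(2 - 18\right) = 8 \left(-16\right) \left(2 - 18\right) = - 128 \left(2 - 18\right) = \left(-128\right) \left(-16\right) = 2048$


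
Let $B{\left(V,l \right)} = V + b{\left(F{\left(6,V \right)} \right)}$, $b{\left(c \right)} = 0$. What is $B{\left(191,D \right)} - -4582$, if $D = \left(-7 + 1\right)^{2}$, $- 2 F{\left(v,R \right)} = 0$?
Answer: $4773$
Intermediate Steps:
$F{\left(v,R \right)} = 0$ ($F{\left(v,R \right)} = \left(- \frac{1}{2}\right) 0 = 0$)
$D = 36$ ($D = \left(-6\right)^{2} = 36$)
$B{\left(V,l \right)} = V$ ($B{\left(V,l \right)} = V + 0 = V$)
$B{\left(191,D \right)} - -4582 = 191 - -4582 = 191 + 4582 = 4773$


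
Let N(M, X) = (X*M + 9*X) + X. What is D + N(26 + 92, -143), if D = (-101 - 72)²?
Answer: 11625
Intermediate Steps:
N(M, X) = 10*X + M*X (N(M, X) = (M*X + 9*X) + X = (9*X + M*X) + X = 10*X + M*X)
D = 29929 (D = (-173)² = 29929)
D + N(26 + 92, -143) = 29929 - 143*(10 + (26 + 92)) = 29929 - 143*(10 + 118) = 29929 - 143*128 = 29929 - 18304 = 11625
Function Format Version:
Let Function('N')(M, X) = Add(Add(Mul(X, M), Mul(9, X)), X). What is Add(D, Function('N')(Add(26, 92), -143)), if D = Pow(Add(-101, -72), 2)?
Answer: 11625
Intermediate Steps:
Function('N')(M, X) = Add(Mul(10, X), Mul(M, X)) (Function('N')(M, X) = Add(Add(Mul(M, X), Mul(9, X)), X) = Add(Add(Mul(9, X), Mul(M, X)), X) = Add(Mul(10, X), Mul(M, X)))
D = 29929 (D = Pow(-173, 2) = 29929)
Add(D, Function('N')(Add(26, 92), -143)) = Add(29929, Mul(-143, Add(10, Add(26, 92)))) = Add(29929, Mul(-143, Add(10, 118))) = Add(29929, Mul(-143, 128)) = Add(29929, -18304) = 11625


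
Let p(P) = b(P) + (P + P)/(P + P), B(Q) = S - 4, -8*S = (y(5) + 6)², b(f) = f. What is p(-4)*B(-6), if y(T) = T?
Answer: 459/8 ≈ 57.375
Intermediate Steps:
S = -121/8 (S = -(5 + 6)²/8 = -⅛*11² = -⅛*121 = -121/8 ≈ -15.125)
B(Q) = -153/8 (B(Q) = -121/8 - 4 = -153/8)
p(P) = 1 + P (p(P) = P + (P + P)/(P + P) = P + (2*P)/((2*P)) = P + (2*P)*(1/(2*P)) = P + 1 = 1 + P)
p(-4)*B(-6) = (1 - 4)*(-153/8) = -3*(-153/8) = 459/8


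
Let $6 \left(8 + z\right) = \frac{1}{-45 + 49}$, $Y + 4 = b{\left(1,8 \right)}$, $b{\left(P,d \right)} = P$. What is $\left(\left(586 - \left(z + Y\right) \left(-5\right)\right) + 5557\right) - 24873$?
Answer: $- \frac{450835}{24} \approx -18785.0$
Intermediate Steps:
$Y = -3$ ($Y = -4 + 1 = -3$)
$z = - \frac{191}{24}$ ($z = -8 + \frac{1}{6 \left(-45 + 49\right)} = -8 + \frac{1}{6 \cdot 4} = -8 + \frac{1}{6} \cdot \frac{1}{4} = -8 + \frac{1}{24} = - \frac{191}{24} \approx -7.9583$)
$\left(\left(586 - \left(z + Y\right) \left(-5\right)\right) + 5557\right) - 24873 = \left(\left(586 - \left(- \frac{191}{24} - 3\right) \left(-5\right)\right) + 5557\right) - 24873 = \left(\left(586 - \left(- \frac{263}{24}\right) \left(-5\right)\right) + 5557\right) - 24873 = \left(\left(586 - \frac{1315}{24}\right) + 5557\right) - 24873 = \left(\frac{12749}{24} + 5557\right) - 24873 = \frac{146117}{24} - 24873 = - \frac{450835}{24}$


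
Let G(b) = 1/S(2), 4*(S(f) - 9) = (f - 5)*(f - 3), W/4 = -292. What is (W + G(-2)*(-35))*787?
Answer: -35959604/39 ≈ -9.2204e+5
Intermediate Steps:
W = -1168 (W = 4*(-292) = -1168)
S(f) = 9 + (-5 + f)*(-3 + f)/4 (S(f) = 9 + ((f - 5)*(f - 3))/4 = 9 + ((-5 + f)*(-3 + f))/4 = 9 + (-5 + f)*(-3 + f)/4)
G(b) = 4/39 (G(b) = 1/(51/4 - 2*2 + (1/4)*2**2) = 1/(51/4 - 4 + (1/4)*4) = 1/(51/4 - 4 + 1) = 1/(39/4) = 4/39)
(W + G(-2)*(-35))*787 = (-1168 + (4/39)*(-35))*787 = (-1168 - 140/39)*787 = -45692/39*787 = -35959604/39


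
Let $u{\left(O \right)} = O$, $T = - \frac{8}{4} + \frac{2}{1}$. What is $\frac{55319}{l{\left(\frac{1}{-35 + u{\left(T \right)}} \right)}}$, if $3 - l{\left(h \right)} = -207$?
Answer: $\frac{55319}{210} \approx 263.42$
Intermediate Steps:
$T = 0$ ($T = \left(-8\right) \frac{1}{4} + 2 \cdot 1 = -2 + 2 = 0$)
$l{\left(h \right)} = 210$ ($l{\left(h \right)} = 3 - -207 = 3 + 207 = 210$)
$\frac{55319}{l{\left(\frac{1}{-35 + u{\left(T \right)}} \right)}} = \frac{55319}{210}$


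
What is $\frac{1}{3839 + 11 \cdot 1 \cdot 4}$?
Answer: $\frac{1}{3883} \approx 0.00025753$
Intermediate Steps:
$\frac{1}{3839 + 11 \cdot 1 \cdot 4} = \frac{1}{3839 + 11 \cdot 4} = \frac{1}{3839 + 44} = \frac{1}{3883}$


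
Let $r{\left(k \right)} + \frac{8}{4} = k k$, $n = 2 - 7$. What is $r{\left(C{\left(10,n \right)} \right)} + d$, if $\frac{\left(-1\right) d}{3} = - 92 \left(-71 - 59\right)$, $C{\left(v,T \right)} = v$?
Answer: $-35782$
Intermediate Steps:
$n = -5$ ($n = 2 - 7 = -5$)
$r{\left(k \right)} = -2 + k^{2}$ ($r{\left(k \right)} = -2 + k k = -2 + k^{2}$)
$d = -35880$ ($d = - 3 \left(- 92 \left(-71 - 59\right)\right) = - 3 \left(\left(-92\right) \left(-130\right)\right) = \left(-3\right) 11960 = -35880$)
$r{\left(C{\left(10,n \right)} \right)} + d = \left(-2 + 10^{2}\right) - 35880 = \left(-2 + 100\right) - 35880 = 98 - 35880 = -35782$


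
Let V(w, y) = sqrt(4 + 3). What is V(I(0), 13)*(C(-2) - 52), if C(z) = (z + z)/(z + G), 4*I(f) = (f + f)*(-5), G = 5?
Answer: -160*sqrt(7)/3 ≈ -141.11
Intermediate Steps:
I(f) = -5*f/2 (I(f) = ((f + f)*(-5))/4 = ((2*f)*(-5))/4 = (-10*f)/4 = -5*f/2)
C(z) = 2*z/(5 + z) (C(z) = (z + z)/(z + 5) = (2*z)/(5 + z) = 2*z/(5 + z))
V(w, y) = sqrt(7)
V(I(0), 13)*(C(-2) - 52) = sqrt(7)*(2*(-2)/(5 - 2) - 52) = sqrt(7)*(2*(-2)/3 - 52) = sqrt(7)*(2*(-2)*(1/3) - 52) = sqrt(7)*(-4/3 - 52) = sqrt(7)*(-160/3) = -160*sqrt(7)/3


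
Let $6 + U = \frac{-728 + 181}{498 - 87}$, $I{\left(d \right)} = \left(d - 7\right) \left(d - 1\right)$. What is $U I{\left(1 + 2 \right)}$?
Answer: $\frac{24104}{411} \approx 58.647$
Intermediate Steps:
$I{\left(d \right)} = \left(-1 + d\right) \left(-7 + d\right)$ ($I{\left(d \right)} = \left(-7 + d\right) \left(-1 + d\right) = \left(-1 + d\right) \left(-7 + d\right)$)
$U = - \frac{3013}{411}$ ($U = -6 + \frac{-728 + 181}{498 - 87} = -6 - \frac{547}{411} = - \frac{3013}{411} \approx -7.3309$)
$U I{\left(1 + 2 \right)} = - \frac{3013 \left(7 + \left(1 + 2\right)^{2} - 8 \left(1 + 2\right)\right)}{411} = - \frac{3013 \left(7 + 3^{2} - 24\right)}{411} = - \frac{3013 \left(7 + 9 - 24\right)}{411} = \left(- \frac{3013}{411}\right) \left(-8\right) = \frac{24104}{411}$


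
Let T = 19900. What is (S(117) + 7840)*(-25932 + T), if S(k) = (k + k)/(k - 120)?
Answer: -46820384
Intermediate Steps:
S(k) = 2*k/(-120 + k) (S(k) = (2*k)/(-120 + k) = 2*k/(-120 + k))
(S(117) + 7840)*(-25932 + T) = (2*117/(-120 + 117) + 7840)*(-25932 + 19900) = (2*117/(-3) + 7840)*(-6032) = (2*117*(-⅓) + 7840)*(-6032) = (-78 + 7840)*(-6032) = 7762*(-6032) = -46820384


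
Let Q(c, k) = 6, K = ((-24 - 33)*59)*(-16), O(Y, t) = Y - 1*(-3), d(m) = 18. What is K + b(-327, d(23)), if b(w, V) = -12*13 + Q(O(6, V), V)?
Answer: 53658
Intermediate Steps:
O(Y, t) = 3 + Y (O(Y, t) = Y + 3 = 3 + Y)
K = 53808 (K = -57*59*(-16) = -3363*(-16) = 53808)
b(w, V) = -150 (b(w, V) = -12*13 + 6 = -156 + 6 = -150)
K + b(-327, d(23)) = 53808 - 150 = 53658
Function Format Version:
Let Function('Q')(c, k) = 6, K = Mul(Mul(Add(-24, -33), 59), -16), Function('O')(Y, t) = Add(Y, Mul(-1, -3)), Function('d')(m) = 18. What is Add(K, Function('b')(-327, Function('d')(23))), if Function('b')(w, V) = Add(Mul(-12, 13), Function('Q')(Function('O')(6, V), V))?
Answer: 53658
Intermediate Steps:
Function('O')(Y, t) = Add(3, Y) (Function('O')(Y, t) = Add(Y, 3) = Add(3, Y))
K = 53808 (K = Mul(Mul(-57, 59), -16) = Mul(-3363, -16) = 53808)
Function('b')(w, V) = -150 (Function('b')(w, V) = Add(Mul(-12, 13), 6) = Add(-156, 6) = -150)
Add(K, Function('b')(-327, Function('d')(23))) = Add(53808, -150) = 53658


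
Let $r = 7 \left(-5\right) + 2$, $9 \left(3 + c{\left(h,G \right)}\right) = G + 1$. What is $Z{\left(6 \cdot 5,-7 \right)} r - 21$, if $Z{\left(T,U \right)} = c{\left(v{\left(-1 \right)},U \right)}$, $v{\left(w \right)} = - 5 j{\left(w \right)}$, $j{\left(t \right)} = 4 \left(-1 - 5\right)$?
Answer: $100$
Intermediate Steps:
$j{\left(t \right)} = -24$ ($j{\left(t \right)} = 4 \left(-6\right) = -24$)
$v{\left(w \right)} = 120$ ($v{\left(w \right)} = \left(-5\right) \left(-24\right) = 120$)
$c{\left(h,G \right)} = - \frac{26}{9} + \frac{G}{9}$ ($c{\left(h,G \right)} = -3 + \frac{G + 1}{9} = -3 + \frac{1 + G}{9} = -3 + \left(\frac{1}{9} + \frac{G}{9}\right) = - \frac{26}{9} + \frac{G}{9}$)
$Z{\left(T,U \right)} = - \frac{26}{9} + \frac{U}{9}$
$r = -33$ ($r = -35 + 2 = -33$)
$Z{\left(6 \cdot 5,-7 \right)} r - 21 = \left(- \frac{26}{9} + \frac{1}{9} \left(-7\right)\right) \left(-33\right) - 21 = \left(- \frac{26}{9} - \frac{7}{9}\right) \left(-33\right) - 21 = \left(- \frac{11}{3}\right) \left(-33\right) - 21 = 121 - 21 = 100$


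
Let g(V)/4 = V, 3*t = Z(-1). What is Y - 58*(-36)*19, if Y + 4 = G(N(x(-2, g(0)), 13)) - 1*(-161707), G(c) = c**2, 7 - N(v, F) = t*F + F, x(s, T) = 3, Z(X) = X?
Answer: 1812400/9 ≈ 2.0138e+5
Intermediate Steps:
t = -1/3 (t = (1/3)*(-1) = -1/3 ≈ -0.33333)
g(V) = 4*V
N(v, F) = 7 - 2*F/3 (N(v, F) = 7 - (-F/3 + F) = 7 - 2*F/3)
Y = 1455352/9 (Y = -4 + ((7 - 2/3*13)**2 - 1*(-161707)) = -4 + ((7 - 26/3)**2 + 161707) = -4 + ((-5/3)**2 + 161707) = -4 + (25/9 + 161707) = -4 + 1455388/9 = 1455352/9 ≈ 1.6171e+5)
Y - 58*(-36)*19 = 1455352/9 - 58*(-36)*19 = 1455352/9 - (-2088)*19 = 1455352/9 - 1*(-39672) = 1455352/9 + 39672 = 1812400/9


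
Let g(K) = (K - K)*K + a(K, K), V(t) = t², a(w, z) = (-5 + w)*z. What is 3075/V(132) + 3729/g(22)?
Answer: 1001881/98736 ≈ 10.147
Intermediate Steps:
a(w, z) = z*(-5 + w)
g(K) = K*(-5 + K) (g(K) = (K - K)*K + K*(-5 + K) = 0*K + K*(-5 + K) = 0 + K*(-5 + K) = K*(-5 + K))
3075/V(132) + 3729/g(22) = 3075/(132²) + 3729/((22*(-5 + 22))) = 3075/17424 + 3729/((22*17)) = 3075*(1/17424) + 3729/374 = 1025/5808 + 3729*(1/374) = 1025/5808 + 339/34 = 1001881/98736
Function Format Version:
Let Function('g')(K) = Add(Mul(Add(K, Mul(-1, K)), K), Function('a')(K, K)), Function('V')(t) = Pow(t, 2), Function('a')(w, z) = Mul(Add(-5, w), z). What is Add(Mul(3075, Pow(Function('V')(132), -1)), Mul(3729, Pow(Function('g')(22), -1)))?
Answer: Rational(1001881, 98736) ≈ 10.147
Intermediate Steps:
Function('a')(w, z) = Mul(z, Add(-5, w))
Function('g')(K) = Mul(K, Add(-5, K)) (Function('g')(K) = Add(Mul(Add(K, Mul(-1, K)), K), Mul(K, Add(-5, K))) = Add(Mul(0, K), Mul(K, Add(-5, K))) = Add(0, Mul(K, Add(-5, K))) = Mul(K, Add(-5, K)))
Add(Mul(3075, Pow(Function('V')(132), -1)), Mul(3729, Pow(Function('g')(22), -1))) = Add(Mul(3075, Pow(Pow(132, 2), -1)), Mul(3729, Pow(Mul(22, Add(-5, 22)), -1))) = Add(Mul(3075, Pow(17424, -1)), Mul(3729, Pow(Mul(22, 17), -1))) = Add(Mul(3075, Rational(1, 17424)), Mul(3729, Pow(374, -1))) = Add(Rational(1025, 5808), Mul(3729, Rational(1, 374))) = Add(Rational(1025, 5808), Rational(339, 34)) = Rational(1001881, 98736)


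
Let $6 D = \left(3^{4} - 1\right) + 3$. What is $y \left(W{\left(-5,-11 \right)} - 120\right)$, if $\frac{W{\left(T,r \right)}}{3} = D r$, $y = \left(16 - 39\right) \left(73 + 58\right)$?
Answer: $\frac{3473989}{2} \approx 1.737 \cdot 10^{6}$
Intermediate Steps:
$y = -3013$ ($y = \left(-23\right) 131 = -3013$)
$D = \frac{83}{6}$ ($D = \frac{\left(3^{4} - 1\right) + 3}{6} = \frac{\left(81 - 1\right) + 3}{6} = \frac{80 + 3}{6} = \frac{1}{6} \cdot 83 = \frac{83}{6} \approx 13.833$)
$W{\left(T,r \right)} = \frac{83 r}{2}$ ($W{\left(T,r \right)} = 3 \frac{83 r}{6} = \frac{83 r}{2}$)
$y \left(W{\left(-5,-11 \right)} - 120\right) = - 3013 \left(\frac{83}{2} \left(-11\right) - 120\right) = - 3013 \left(- \frac{913}{2} - 120\right) = \left(-3013\right) \left(- \frac{1153}{2}\right) = \frac{3473989}{2}$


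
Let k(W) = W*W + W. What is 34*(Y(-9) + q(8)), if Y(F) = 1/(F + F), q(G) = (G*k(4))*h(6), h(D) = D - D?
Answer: -17/9 ≈ -1.8889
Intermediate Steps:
k(W) = W + W**2 (k(W) = W**2 + W = W + W**2)
h(D) = 0
q(G) = 0 (q(G) = (G*(4*(1 + 4)))*0 = (G*(4*5))*0 = (G*20)*0 = (20*G)*0 = 0)
Y(F) = 1/(2*F)
34*(Y(-9) + q(8)) = 34*((1/2)/(-9) + 0) = 34*((1/2)*(-1/9) + 0) = 34*(-1/18 + 0) = 34*(-1/18) = -17/9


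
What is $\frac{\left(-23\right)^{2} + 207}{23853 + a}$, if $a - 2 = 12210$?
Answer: $\frac{736}{36065} \approx 0.020408$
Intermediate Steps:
$a = 12212$ ($a = 2 + 12210 = 12212$)
$\frac{\left(-23\right)^{2} + 207}{23853 + a} = \frac{\left(-23\right)^{2} + 207}{23853 + 12212} = \frac{529 + 207}{36065} = 736 \cdot \frac{1}{36065} = \frac{736}{36065}$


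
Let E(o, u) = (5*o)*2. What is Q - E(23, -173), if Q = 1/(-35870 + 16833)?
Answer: -4378511/19037 ≈ -230.00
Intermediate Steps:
Q = -1/19037 (Q = 1/(-19037) = -1/19037 ≈ -5.2529e-5)
E(o, u) = 10*o
Q - E(23, -173) = -1/19037 - 10*23 = -1/19037 - 1*230 = -1/19037 - 230 = -4378511/19037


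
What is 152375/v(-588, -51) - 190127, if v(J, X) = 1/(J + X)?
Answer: -97557752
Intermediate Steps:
152375/v(-588, -51) - 190127 = 152375/(1/(-588 - 51)) - 190127 = 152375/(1/(-639)) - 190127 = 152375/(-1/639) - 190127 = 152375*(-639) - 190127 = -97367625 - 190127 = -97557752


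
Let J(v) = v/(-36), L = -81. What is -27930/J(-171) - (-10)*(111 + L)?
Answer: -5580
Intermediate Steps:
J(v) = -v/36 (J(v) = v*(-1/36) = -v/36)
-27930/J(-171) - (-10)*(111 + L) = -27930/((-1/36*(-171))) - (-10)*(111 - 81) = -27930/19/4 - (-10)*30 = -27930*4/19 - 1*(-300) = -5880 + 300 = -5580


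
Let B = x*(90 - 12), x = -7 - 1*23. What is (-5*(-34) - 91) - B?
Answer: 2419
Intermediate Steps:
x = -30 (x = -7 - 23 = -30)
B = -2340 (B = -30*(90 - 12) = -30*78 = -2340)
(-5*(-34) - 91) - B = (-5*(-34) - 91) - 1*(-2340) = (170 - 91) + 2340 = 79 + 2340 = 2419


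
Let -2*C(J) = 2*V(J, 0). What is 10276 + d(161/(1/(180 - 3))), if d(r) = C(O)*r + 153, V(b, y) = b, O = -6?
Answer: 181411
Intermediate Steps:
C(J) = -J
d(r) = 153 + 6*r (d(r) = (-1*(-6))*r + 153 = 6*r + 153 = 153 + 6*r)
10276 + d(161/(1/(180 - 3))) = 10276 + (153 + 6*(161/(1/(180 - 3)))) = 10276 + (153 + 6*(161/(1/177))) = 10276 + (153 + 6*(161*177)) = 10276 + (153 + 6*28497) = 10276 + (153 + 170982) = 10276 + 171135 = 181411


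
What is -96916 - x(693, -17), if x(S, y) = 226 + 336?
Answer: -97478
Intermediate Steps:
x(S, y) = 562
-96916 - x(693, -17) = -96916 - 1*562 = -96916 - 562 = -97478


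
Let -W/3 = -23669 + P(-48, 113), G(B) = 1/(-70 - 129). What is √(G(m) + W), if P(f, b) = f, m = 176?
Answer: 2*√704412638/199 ≈ 266.74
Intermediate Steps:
G(B) = -1/199 (G(B) = 1/(-199) = -1/199)
W = 71151 (W = -3*(-23669 - 48) = -3*(-23717) = 71151)
√(G(m) + W) = √(-1/199 + 71151) = √(14159048/199) = 2*√704412638/199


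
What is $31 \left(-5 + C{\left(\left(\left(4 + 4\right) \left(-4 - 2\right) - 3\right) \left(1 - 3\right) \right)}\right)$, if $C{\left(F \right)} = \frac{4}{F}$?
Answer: $- \frac{7843}{51} \approx -153.78$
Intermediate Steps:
$31 \left(-5 + C{\left(\left(\left(4 + 4\right) \left(-4 - 2\right) - 3\right) \left(1 - 3\right) \right)}\right) = 31 \left(-5 + \frac{4}{\left(\left(4 + 4\right) \left(-4 - 2\right) - 3\right) \left(1 - 3\right)}\right) = 31 \left(-5 + \frac{4}{\left(8 \left(-6\right) - 3\right) \left(-2\right)}\right) = 31 \left(-5 + \frac{4}{\left(-48 - 3\right) \left(-2\right)}\right) = 31 \left(-5 + \frac{4}{\left(-51\right) \left(-2\right)}\right) = 31 \left(-5 + \frac{4}{102}\right) = 31 \left(-5 + 4 \cdot \frac{1}{102}\right) = 31 \left(-5 + \frac{2}{51}\right) = 31 \left(- \frac{253}{51}\right) = - \frac{7843}{51}$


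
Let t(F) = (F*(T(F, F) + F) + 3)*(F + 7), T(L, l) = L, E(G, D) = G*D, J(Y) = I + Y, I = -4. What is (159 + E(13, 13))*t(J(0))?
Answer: 34440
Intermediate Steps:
J(Y) = -4 + Y
E(G, D) = D*G
t(F) = (3 + 2*F**2)*(7 + F) (t(F) = (F*(F + F) + 3)*(F + 7) = (F*(2*F) + 3)*(7 + F) = (2*F**2 + 3)*(7 + F) = (3 + 2*F**2)*(7 + F))
(159 + E(13, 13))*t(J(0)) = (159 + 13*13)*(21 + 2*(-4 + 0)**3 + 3*(-4 + 0) + 14*(-4 + 0)**2) = (159 + 169)*(21 + 2*(-4)**3 + 3*(-4) + 14*(-4)**2) = 328*(21 + 2*(-64) - 12 + 14*16) = 328*(21 - 128 - 12 + 224) = 328*105 = 34440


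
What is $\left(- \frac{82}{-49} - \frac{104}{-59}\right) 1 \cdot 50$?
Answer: $\frac{496700}{2891} \approx 171.81$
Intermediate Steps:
$\left(- \frac{82}{-49} - \frac{104}{-59}\right) 1 \cdot 50 = \left(\left(-82\right) \left(- \frac{1}{49}\right) - - \frac{104}{59}\right) 50 = \left(\frac{82}{49} + \frac{104}{59}\right) 50 = \frac{9934}{2891} \cdot 50 = \frac{496700}{2891}$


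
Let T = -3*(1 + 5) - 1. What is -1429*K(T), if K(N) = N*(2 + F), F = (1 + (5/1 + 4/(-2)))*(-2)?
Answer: -162906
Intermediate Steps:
F = -8 (F = (1 + (5*1 + 4*(-½)))*(-2) = (1 + (5 - 2))*(-2) = (1 + 3)*(-2) = 4*(-2) = -8)
T = -19 (T = -3*6 - 1 = -18 - 1 = -19)
K(N) = -6*N (K(N) = N*(2 - 8) = N*(-6) = -6*N)
-1429*K(T) = -(-8574)*(-19) = -1429*114 = -162906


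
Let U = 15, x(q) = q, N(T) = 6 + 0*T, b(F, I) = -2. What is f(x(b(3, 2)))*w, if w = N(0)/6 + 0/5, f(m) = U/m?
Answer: -15/2 ≈ -7.5000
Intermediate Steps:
N(T) = 6 (N(T) = 6 + 0 = 6)
f(m) = 15/m
w = 1 (w = 6/6 + 0/5 = 6*(1/6) + 0*(1/5) = 1 + 0 = 1)
f(x(b(3, 2)))*w = (15/(-2))*1 = (15*(-1/2))*1 = -15/2*1 = -15/2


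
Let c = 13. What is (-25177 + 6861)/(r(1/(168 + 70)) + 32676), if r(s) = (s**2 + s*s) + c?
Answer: -518745752/925817859 ≈ -0.56031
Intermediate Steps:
r(s) = 13 + 2*s**2 (r(s) = (s**2 + s*s) + 13 = (s**2 + s**2) + 13 = 2*s**2 + 13 = 13 + 2*s**2)
(-25177 + 6861)/(r(1/(168 + 70)) + 32676) = (-25177 + 6861)/((13 + 2*(1/(168 + 70))**2) + 32676) = -18316/((13 + 2*(1/238)**2) + 32676) = -18316/((13 + 2*(1/56644)) + 32676) = -18316/((13 + 1/28322) + 32676) = -18316/(368187/28322 + 32676) = -18316/925817859/28322 = -18316*28322/925817859 = -518745752/925817859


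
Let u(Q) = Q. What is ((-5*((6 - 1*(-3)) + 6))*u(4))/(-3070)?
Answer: 30/307 ≈ 0.097720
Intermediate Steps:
((-5*((6 - 1*(-3)) + 6))*u(4))/(-3070) = (-5*((6 - 1*(-3)) + 6)*4)/(-3070) = (-5*((6 + 3) + 6)*4)*(-1/3070) = (-5*(9 + 6)*4)*(-1/3070) = (-5*15*4)*(-1/3070) = -75*4*(-1/3070) = -300*(-1/3070) = 30/307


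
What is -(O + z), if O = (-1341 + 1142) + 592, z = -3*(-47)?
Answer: -534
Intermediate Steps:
z = 141
O = 393 (O = -199 + 592 = 393)
-(O + z) = -(393 + 141) = -1*534 = -534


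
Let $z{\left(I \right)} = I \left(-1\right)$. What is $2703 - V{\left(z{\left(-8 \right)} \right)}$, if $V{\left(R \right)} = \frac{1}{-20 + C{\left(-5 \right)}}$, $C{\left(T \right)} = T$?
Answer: $\frac{67576}{25} \approx 2703.0$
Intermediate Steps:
$z{\left(I \right)} = - I$
$V{\left(R \right)} = - \frac{1}{25}$ ($V{\left(R \right)} = \frac{1}{-20 - 5} = \frac{1}{-25} = - \frac{1}{25}$)
$2703 - V{\left(z{\left(-8 \right)} \right)} = 2703 - - \frac{1}{25} = 2703 + \frac{1}{25} = \frac{67576}{25}$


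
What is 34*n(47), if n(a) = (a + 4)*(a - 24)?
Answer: 39882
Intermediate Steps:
n(a) = (-24 + a)*(4 + a) (n(a) = (4 + a)*(-24 + a) = (-24 + a)*(4 + a))
34*n(47) = 34*(-96 + 47**2 - 20*47) = 34*(-96 + 2209 - 940) = 34*1173 = 39882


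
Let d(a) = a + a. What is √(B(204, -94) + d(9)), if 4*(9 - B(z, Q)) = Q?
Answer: √202/2 ≈ 7.1063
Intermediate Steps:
B(z, Q) = 9 - Q/4
d(a) = 2*a
√(B(204, -94) + d(9)) = √((9 - ¼*(-94)) + 2*9) = √((9 + 47/2) + 18) = √(65/2 + 18) = √(101/2) = √202/2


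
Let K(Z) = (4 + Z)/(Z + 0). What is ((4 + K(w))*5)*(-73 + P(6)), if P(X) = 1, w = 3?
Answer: -2280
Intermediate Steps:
K(Z) = (4 + Z)/Z
((4 + K(w))*5)*(-73 + P(6)) = ((4 + (4 + 3)/3)*5)*(-73 + 1) = ((4 + (⅓)*7)*5)*(-72) = ((4 + 7/3)*5)*(-72) = ((19/3)*5)*(-72) = (95/3)*(-72) = -2280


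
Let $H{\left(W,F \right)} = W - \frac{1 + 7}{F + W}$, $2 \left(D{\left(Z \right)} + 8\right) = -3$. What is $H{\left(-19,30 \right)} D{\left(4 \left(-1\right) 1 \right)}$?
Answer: $\frac{4123}{22} \approx 187.41$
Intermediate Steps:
$D{\left(Z \right)} = - \frac{19}{2}$ ($D{\left(Z \right)} = -8 + \frac{1}{2} \left(-3\right) = -8 - \frac{3}{2} = - \frac{19}{2}$)
$H{\left(W,F \right)} = W - \frac{8}{F + W}$
$H{\left(-19,30 \right)} D{\left(4 \left(-1\right) 1 \right)} = \frac{-8 + \left(-19\right)^{2} + 30 \left(-19\right)}{30 - 19} \left(- \frac{19}{2}\right) = \frac{-8 + 361 - 570}{11} \left(- \frac{19}{2}\right) = \frac{1}{11} \left(-217\right) \left(- \frac{19}{2}\right) = \left(- \frac{217}{11}\right) \left(- \frac{19}{2}\right) = \frac{4123}{22}$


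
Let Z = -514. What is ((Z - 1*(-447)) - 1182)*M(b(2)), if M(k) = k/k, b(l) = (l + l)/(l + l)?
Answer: -1249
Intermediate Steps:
b(l) = 1 (b(l) = (2*l)/((2*l)) = (2*l)*(1/(2*l)) = 1)
M(k) = 1
((Z - 1*(-447)) - 1182)*M(b(2)) = ((-514 - 1*(-447)) - 1182)*1 = ((-514 + 447) - 1182)*1 = (-67 - 1182)*1 = -1249*1 = -1249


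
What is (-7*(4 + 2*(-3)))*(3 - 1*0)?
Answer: 42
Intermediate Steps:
(-7*(4 + 2*(-3)))*(3 - 1*0) = (-7*(4 - 6))*(3 + 0) = -7*(-2)*3 = 14*3 = 42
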